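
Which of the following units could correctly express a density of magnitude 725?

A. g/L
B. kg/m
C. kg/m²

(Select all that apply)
A

density has SI base units: kg / m^3

Checking each option against kg / m^3:
  A. g/L: ✓ matches
  B. kg/m: ✗ does not match
  C. kg/m²: ✗ does not match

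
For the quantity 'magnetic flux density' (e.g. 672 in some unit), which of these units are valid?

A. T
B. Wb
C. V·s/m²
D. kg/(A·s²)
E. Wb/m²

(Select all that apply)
A, C, D, E

magnetic flux density has SI base units: kg / (A * s^2)

Checking each option against kg / (A * s^2):
  A. T: ✓ matches
  B. Wb: ✗ does not match
  C. V·s/m²: ✓ matches
  D. kg/(A·s²): ✓ matches
  E. Wb/m²: ✓ matches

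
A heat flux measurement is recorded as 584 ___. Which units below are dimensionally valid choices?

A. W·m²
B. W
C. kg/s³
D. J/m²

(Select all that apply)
C

heat flux has SI base units: kg / s^3

Checking each option against kg / s^3:
  A. W·m²: ✗ does not match
  B. W: ✗ does not match
  C. kg/s³: ✓ matches
  D. J/m²: ✗ does not match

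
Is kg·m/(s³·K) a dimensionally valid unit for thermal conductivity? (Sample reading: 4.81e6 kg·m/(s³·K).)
Yes

thermal conductivity has SI base units: kg * m / (s^3 * K)
kg·m/(s³·K) reduces to the same SI base units, so it is a valid unit for thermal conductivity.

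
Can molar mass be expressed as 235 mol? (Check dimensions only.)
No

molar mass has SI base units: kg / mol
mol does NOT reduce to kg / mol; a valid unit for molar mass would be e.g. kg/mol.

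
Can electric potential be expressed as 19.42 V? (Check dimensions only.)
Yes

electric potential has SI base units: kg * m^2 / (A * s^3)
V reduces to the same SI base units, so it is a valid unit for electric potential.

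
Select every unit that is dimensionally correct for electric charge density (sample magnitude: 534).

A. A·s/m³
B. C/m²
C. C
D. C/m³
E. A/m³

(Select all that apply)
A, D

electric charge density has SI base units: A * s / m^3

Checking each option against A * s / m^3:
  A. A·s/m³: ✓ matches
  B. C/m²: ✗ does not match
  C. C: ✗ does not match
  D. C/m³: ✓ matches
  E. A/m³: ✗ does not match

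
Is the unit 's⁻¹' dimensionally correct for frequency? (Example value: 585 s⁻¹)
Yes

frequency has SI base units: 1 / s
s⁻¹ reduces to the same SI base units, so it is a valid unit for frequency.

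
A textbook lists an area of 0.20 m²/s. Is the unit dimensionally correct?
No

area has SI base units: m^2
m²/s does NOT reduce to m^2; a valid unit for area would be e.g. m².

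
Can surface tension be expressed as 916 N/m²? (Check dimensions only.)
No

surface tension has SI base units: kg / s^2
N/m² does NOT reduce to kg / s^2; a valid unit for surface tension would be e.g. N/m.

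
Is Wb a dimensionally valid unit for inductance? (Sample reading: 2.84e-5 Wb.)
No

inductance has SI base units: kg * m^2 / (A^2 * s^2)
Wb does NOT reduce to kg * m^2 / (A^2 * s^2); a valid unit for inductance would be e.g. H.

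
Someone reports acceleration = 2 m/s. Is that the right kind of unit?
No

acceleration has SI base units: m / s^2
m/s does NOT reduce to m / s^2; a valid unit for acceleration would be e.g. m/s².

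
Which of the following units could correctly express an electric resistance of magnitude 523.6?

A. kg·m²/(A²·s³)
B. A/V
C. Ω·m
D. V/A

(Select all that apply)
A, D

electric resistance has SI base units: kg * m^2 / (A^2 * s^3)

Checking each option against kg * m^2 / (A^2 * s^3):
  A. kg·m²/(A²·s³): ✓ matches
  B. A/V: ✗ does not match
  C. Ω·m: ✗ does not match
  D. V/A: ✓ matches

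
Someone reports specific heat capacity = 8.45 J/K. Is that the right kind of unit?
No

specific heat capacity has SI base units: m^2 / (s^2 * K)
J/K does NOT reduce to m^2 / (s^2 * K); a valid unit for specific heat capacity would be e.g. J/(kg·K).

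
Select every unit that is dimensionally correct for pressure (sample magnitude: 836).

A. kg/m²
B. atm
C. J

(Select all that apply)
B

pressure has SI base units: kg / (m * s^2)

Checking each option against kg / (m * s^2):
  A. kg/m²: ✗ does not match
  B. atm: ✓ matches
  C. J: ✗ does not match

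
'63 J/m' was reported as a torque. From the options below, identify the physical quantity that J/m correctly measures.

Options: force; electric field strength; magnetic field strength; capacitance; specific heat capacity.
force

torque should have units dimensionally equivalent to kg * m^2 / s^2 (e.g. N·m).
The given unit 'J/m' reduces to kg * m / s^2. Of the listed options, that is the dimensionality of force.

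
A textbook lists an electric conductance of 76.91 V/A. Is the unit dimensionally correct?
No

electric conductance has SI base units: A^2 * s^3 / (kg * m^2)
V/A does NOT reduce to A^2 * s^3 / (kg * m^2); a valid unit for electric conductance would be e.g. S.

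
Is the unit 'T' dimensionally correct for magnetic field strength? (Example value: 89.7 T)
No

magnetic field strength has SI base units: A / m
T does NOT reduce to A / m; a valid unit for magnetic field strength would be e.g. A/m.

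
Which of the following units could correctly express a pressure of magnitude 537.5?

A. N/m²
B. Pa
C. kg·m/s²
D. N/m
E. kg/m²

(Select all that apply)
A, B

pressure has SI base units: kg / (m * s^2)

Checking each option against kg / (m * s^2):
  A. N/m²: ✓ matches
  B. Pa: ✓ matches
  C. kg·m/s²: ✗ does not match
  D. N/m: ✗ does not match
  E. kg/m²: ✗ does not match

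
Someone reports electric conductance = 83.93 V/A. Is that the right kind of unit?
No

electric conductance has SI base units: A^2 * s^3 / (kg * m^2)
V/A does NOT reduce to A^2 * s^3 / (kg * m^2); a valid unit for electric conductance would be e.g. S.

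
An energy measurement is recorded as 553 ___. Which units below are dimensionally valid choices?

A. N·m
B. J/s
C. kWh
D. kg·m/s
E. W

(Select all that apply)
A, C

energy has SI base units: kg * m^2 / s^2

Checking each option against kg * m^2 / s^2:
  A. N·m: ✓ matches
  B. J/s: ✗ does not match
  C. kWh: ✓ matches
  D. kg·m/s: ✗ does not match
  E. W: ✗ does not match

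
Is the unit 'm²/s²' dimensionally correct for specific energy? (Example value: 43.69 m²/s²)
Yes

specific energy has SI base units: m^2 / s^2
m²/s² reduces to the same SI base units, so it is a valid unit for specific energy.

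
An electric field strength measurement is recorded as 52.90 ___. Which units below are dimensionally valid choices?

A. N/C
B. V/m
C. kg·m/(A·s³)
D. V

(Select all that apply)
A, B, C

electric field strength has SI base units: kg * m / (A * s^3)

Checking each option against kg * m / (A * s^3):
  A. N/C: ✓ matches
  B. V/m: ✓ matches
  C. kg·m/(A·s³): ✓ matches
  D. V: ✗ does not match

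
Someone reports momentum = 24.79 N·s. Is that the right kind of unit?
Yes

momentum has SI base units: kg * m / s
N·s reduces to the same SI base units, so it is a valid unit for momentum.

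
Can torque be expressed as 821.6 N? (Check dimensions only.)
No

torque has SI base units: kg * m^2 / s^2
N does NOT reduce to kg * m^2 / s^2; a valid unit for torque would be e.g. N·m.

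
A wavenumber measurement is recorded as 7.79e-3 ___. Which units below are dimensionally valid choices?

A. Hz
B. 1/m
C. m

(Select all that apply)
B

wavenumber has SI base units: 1 / m

Checking each option against 1 / m:
  A. Hz: ✗ does not match
  B. 1/m: ✓ matches
  C. m: ✗ does not match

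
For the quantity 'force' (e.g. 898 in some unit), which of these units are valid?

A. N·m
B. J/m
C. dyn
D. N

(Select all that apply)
B, C, D

force has SI base units: kg * m / s^2

Checking each option against kg * m / s^2:
  A. N·m: ✗ does not match
  B. J/m: ✓ matches
  C. dyn: ✓ matches
  D. N: ✓ matches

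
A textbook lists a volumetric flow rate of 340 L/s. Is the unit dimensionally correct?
Yes

volumetric flow rate has SI base units: m^3 / s
L/s reduces to the same SI base units, so it is a valid unit for volumetric flow rate.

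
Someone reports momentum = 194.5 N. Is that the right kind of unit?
No

momentum has SI base units: kg * m / s
N does NOT reduce to kg * m / s; a valid unit for momentum would be e.g. kg·m/s.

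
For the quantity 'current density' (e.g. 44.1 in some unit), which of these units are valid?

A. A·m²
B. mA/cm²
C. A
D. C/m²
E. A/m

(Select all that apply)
B

current density has SI base units: A / m^2

Checking each option against A / m^2:
  A. A·m²: ✗ does not match
  B. mA/cm²: ✓ matches
  C. A: ✗ does not match
  D. C/m²: ✗ does not match
  E. A/m: ✗ does not match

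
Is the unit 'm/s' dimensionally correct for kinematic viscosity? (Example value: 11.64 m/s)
No

kinematic viscosity has SI base units: m^2 / s
m/s does NOT reduce to m^2 / s; a valid unit for kinematic viscosity would be e.g. m²/s.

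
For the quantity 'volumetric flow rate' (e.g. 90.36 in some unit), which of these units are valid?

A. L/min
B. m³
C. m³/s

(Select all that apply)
A, C

volumetric flow rate has SI base units: m^3 / s

Checking each option against m^3 / s:
  A. L/min: ✓ matches
  B. m³: ✗ does not match
  C. m³/s: ✓ matches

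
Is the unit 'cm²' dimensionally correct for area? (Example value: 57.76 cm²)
Yes

area has SI base units: m^2
cm² reduces to the same SI base units, so it is a valid unit for area.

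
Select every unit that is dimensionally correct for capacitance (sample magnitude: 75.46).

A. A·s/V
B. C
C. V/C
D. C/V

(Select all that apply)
A, D

capacitance has SI base units: A^2 * s^4 / (kg * m^2)

Checking each option against A^2 * s^4 / (kg * m^2):
  A. A·s/V: ✓ matches
  B. C: ✗ does not match
  C. V/C: ✗ does not match
  D. C/V: ✓ matches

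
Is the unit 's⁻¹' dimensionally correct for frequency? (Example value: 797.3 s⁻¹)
Yes

frequency has SI base units: 1 / s
s⁻¹ reduces to the same SI base units, so it is a valid unit for frequency.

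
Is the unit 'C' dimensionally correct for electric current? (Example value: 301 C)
No

electric current has SI base units: A
C does NOT reduce to A; a valid unit for electric current would be e.g. A.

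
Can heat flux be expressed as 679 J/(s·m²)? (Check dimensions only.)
Yes

heat flux has SI base units: kg / s^3
J/(s·m²) reduces to the same SI base units, so it is a valid unit for heat flux.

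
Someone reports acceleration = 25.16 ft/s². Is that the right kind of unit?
Yes

acceleration has SI base units: m / s^2
ft/s² reduces to the same SI base units, so it is a valid unit for acceleration.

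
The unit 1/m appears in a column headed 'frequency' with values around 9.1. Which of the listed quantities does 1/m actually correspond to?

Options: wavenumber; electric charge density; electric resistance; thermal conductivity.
wavenumber

frequency should have units dimensionally equivalent to 1 / s (e.g. Hz).
The given unit '1/m' reduces to 1 / m. Of the listed options, that is the dimensionality of wavenumber.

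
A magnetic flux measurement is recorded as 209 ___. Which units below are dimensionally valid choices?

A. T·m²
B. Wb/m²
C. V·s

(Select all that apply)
A, C

magnetic flux has SI base units: kg * m^2 / (A * s^2)

Checking each option against kg * m^2 / (A * s^2):
  A. T·m²: ✓ matches
  B. Wb/m²: ✗ does not match
  C. V·s: ✓ matches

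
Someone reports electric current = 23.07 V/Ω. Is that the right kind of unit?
Yes

electric current has SI base units: A
V/Ω reduces to the same SI base units, so it is a valid unit for electric current.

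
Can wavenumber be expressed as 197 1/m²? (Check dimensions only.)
No

wavenumber has SI base units: 1 / m
1/m² does NOT reduce to 1 / m; a valid unit for wavenumber would be e.g. 1/m.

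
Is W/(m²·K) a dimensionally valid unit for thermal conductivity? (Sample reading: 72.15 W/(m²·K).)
No

thermal conductivity has SI base units: kg * m / (s^3 * K)
W/(m²·K) does NOT reduce to kg * m / (s^3 * K); a valid unit for thermal conductivity would be e.g. W/(m·K).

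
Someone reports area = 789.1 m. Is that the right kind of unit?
No

area has SI base units: m^2
m does NOT reduce to m^2; a valid unit for area would be e.g. m².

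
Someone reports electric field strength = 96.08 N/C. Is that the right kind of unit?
Yes

electric field strength has SI base units: kg * m / (A * s^3)
N/C reduces to the same SI base units, so it is a valid unit for electric field strength.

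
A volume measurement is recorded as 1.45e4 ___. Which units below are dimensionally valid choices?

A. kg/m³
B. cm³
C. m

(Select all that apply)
B

volume has SI base units: m^3

Checking each option against m^3:
  A. kg/m³: ✗ does not match
  B. cm³: ✓ matches
  C. m: ✗ does not match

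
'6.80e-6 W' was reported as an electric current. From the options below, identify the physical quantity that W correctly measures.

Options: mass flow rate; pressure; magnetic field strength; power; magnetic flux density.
power

electric current should have units dimensionally equivalent to A (e.g. A).
The given unit 'W' reduces to kg * m^2 / s^3. Of the listed options, that is the dimensionality of power.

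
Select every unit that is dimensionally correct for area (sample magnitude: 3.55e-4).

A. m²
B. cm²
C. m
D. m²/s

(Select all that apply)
A, B

area has SI base units: m^2

Checking each option against m^2:
  A. m²: ✓ matches
  B. cm²: ✓ matches
  C. m: ✗ does not match
  D. m²/s: ✗ does not match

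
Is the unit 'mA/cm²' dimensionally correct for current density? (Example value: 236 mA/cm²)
Yes

current density has SI base units: A / m^2
mA/cm² reduces to the same SI base units, so it is a valid unit for current density.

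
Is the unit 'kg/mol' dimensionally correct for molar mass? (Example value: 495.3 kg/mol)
Yes

molar mass has SI base units: kg / mol
kg/mol reduces to the same SI base units, so it is a valid unit for molar mass.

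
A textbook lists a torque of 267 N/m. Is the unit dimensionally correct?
No

torque has SI base units: kg * m^2 / s^2
N/m does NOT reduce to kg * m^2 / s^2; a valid unit for torque would be e.g. N·m.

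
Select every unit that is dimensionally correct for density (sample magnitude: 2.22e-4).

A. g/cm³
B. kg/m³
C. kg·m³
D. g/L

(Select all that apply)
A, B, D

density has SI base units: kg / m^3

Checking each option against kg / m^3:
  A. g/cm³: ✓ matches
  B. kg/m³: ✓ matches
  C. kg·m³: ✗ does not match
  D. g/L: ✓ matches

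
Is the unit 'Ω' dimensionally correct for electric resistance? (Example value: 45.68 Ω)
Yes

electric resistance has SI base units: kg * m^2 / (A^2 * s^3)
Ω reduces to the same SI base units, so it is a valid unit for electric resistance.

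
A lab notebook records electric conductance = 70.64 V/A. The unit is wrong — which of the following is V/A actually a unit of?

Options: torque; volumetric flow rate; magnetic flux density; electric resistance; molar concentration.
electric resistance

electric conductance should have units dimensionally equivalent to A^2 * s^3 / (kg * m^2) (e.g. S).
The given unit 'V/A' reduces to kg * m^2 / (A^2 * s^3). Of the listed options, that is the dimensionality of electric resistance.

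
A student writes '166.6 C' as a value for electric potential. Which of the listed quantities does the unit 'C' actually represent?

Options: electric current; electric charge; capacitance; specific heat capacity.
electric charge

electric potential should have units dimensionally equivalent to kg * m^2 / (A * s^3) (e.g. V).
The given unit 'C' reduces to A * s. Of the listed options, that is the dimensionality of electric charge.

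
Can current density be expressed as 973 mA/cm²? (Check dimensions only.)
Yes

current density has SI base units: A / m^2
mA/cm² reduces to the same SI base units, so it is a valid unit for current density.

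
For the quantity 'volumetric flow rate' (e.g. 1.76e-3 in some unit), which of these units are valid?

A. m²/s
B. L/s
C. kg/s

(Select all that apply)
B

volumetric flow rate has SI base units: m^3 / s

Checking each option against m^3 / s:
  A. m²/s: ✗ does not match
  B. L/s: ✓ matches
  C. kg/s: ✗ does not match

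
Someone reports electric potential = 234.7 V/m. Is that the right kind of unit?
No

electric potential has SI base units: kg * m^2 / (A * s^3)
V/m does NOT reduce to kg * m^2 / (A * s^3); a valid unit for electric potential would be e.g. V.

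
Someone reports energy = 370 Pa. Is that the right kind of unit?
No

energy has SI base units: kg * m^2 / s^2
Pa does NOT reduce to kg * m^2 / s^2; a valid unit for energy would be e.g. J.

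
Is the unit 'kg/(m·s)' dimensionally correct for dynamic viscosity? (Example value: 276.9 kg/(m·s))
Yes

dynamic viscosity has SI base units: kg / (m * s)
kg/(m·s) reduces to the same SI base units, so it is a valid unit for dynamic viscosity.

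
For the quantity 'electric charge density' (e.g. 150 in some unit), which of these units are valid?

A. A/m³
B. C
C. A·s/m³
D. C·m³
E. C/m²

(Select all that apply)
C

electric charge density has SI base units: A * s / m^3

Checking each option against A * s / m^3:
  A. A/m³: ✗ does not match
  B. C: ✗ does not match
  C. A·s/m³: ✓ matches
  D. C·m³: ✗ does not match
  E. C/m²: ✗ does not match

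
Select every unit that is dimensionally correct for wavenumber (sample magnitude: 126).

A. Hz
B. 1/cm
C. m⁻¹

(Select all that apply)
B, C

wavenumber has SI base units: 1 / m

Checking each option against 1 / m:
  A. Hz: ✗ does not match
  B. 1/cm: ✓ matches
  C. m⁻¹: ✓ matches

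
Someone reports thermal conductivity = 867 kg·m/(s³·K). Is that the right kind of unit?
Yes

thermal conductivity has SI base units: kg * m / (s^3 * K)
kg·m/(s³·K) reduces to the same SI base units, so it is a valid unit for thermal conductivity.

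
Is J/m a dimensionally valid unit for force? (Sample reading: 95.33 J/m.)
Yes

force has SI base units: kg * m / s^2
J/m reduces to the same SI base units, so it is a valid unit for force.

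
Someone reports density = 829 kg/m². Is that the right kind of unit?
No

density has SI base units: kg / m^3
kg/m² does NOT reduce to kg / m^3; a valid unit for density would be e.g. kg/m³.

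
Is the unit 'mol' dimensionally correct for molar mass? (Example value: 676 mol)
No

molar mass has SI base units: kg / mol
mol does NOT reduce to kg / mol; a valid unit for molar mass would be e.g. kg/mol.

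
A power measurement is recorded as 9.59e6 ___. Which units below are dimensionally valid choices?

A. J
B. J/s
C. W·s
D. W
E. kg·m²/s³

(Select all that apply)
B, D, E

power has SI base units: kg * m^2 / s^3

Checking each option against kg * m^2 / s^3:
  A. J: ✗ does not match
  B. J/s: ✓ matches
  C. W·s: ✗ does not match
  D. W: ✓ matches
  E. kg·m²/s³: ✓ matches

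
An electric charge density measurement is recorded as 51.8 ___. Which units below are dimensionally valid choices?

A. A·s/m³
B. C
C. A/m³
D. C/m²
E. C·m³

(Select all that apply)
A

electric charge density has SI base units: A * s / m^3

Checking each option against A * s / m^3:
  A. A·s/m³: ✓ matches
  B. C: ✗ does not match
  C. A/m³: ✗ does not match
  D. C/m²: ✗ does not match
  E. C·m³: ✗ does not match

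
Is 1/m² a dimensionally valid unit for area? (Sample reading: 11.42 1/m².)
No

area has SI base units: m^2
1/m² does NOT reduce to m^2; a valid unit for area would be e.g. m².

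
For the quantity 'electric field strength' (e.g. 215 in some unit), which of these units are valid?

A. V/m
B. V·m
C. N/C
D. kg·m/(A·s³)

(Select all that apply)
A, C, D

electric field strength has SI base units: kg * m / (A * s^3)

Checking each option against kg * m / (A * s^3):
  A. V/m: ✓ matches
  B. V·m: ✗ does not match
  C. N/C: ✓ matches
  D. kg·m/(A·s³): ✓ matches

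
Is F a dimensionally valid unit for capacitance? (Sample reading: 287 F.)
Yes

capacitance has SI base units: A^2 * s^4 / (kg * m^2)
F reduces to the same SI base units, so it is a valid unit for capacitance.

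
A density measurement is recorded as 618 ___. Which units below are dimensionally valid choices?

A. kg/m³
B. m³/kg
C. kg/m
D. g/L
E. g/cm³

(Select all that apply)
A, D, E

density has SI base units: kg / m^3

Checking each option against kg / m^3:
  A. kg/m³: ✓ matches
  B. m³/kg: ✗ does not match
  C. kg/m: ✗ does not match
  D. g/L: ✓ matches
  E. g/cm³: ✓ matches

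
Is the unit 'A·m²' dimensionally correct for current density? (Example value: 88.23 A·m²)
No

current density has SI base units: A / m^2
A·m² does NOT reduce to A / m^2; a valid unit for current density would be e.g. A/m².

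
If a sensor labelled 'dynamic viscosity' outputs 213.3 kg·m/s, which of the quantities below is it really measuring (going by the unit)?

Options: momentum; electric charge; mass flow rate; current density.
momentum

dynamic viscosity should have units dimensionally equivalent to kg / (m * s) (e.g. Pa·s).
The given unit 'kg·m/s' reduces to kg * m / s. Of the listed options, that is the dimensionality of momentum.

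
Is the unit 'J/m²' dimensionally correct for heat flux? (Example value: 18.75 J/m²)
No

heat flux has SI base units: kg / s^3
J/m² does NOT reduce to kg / s^3; a valid unit for heat flux would be e.g. W/m².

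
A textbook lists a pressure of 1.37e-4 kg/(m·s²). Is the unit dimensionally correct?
Yes

pressure has SI base units: kg / (m * s^2)
kg/(m·s²) reduces to the same SI base units, so it is a valid unit for pressure.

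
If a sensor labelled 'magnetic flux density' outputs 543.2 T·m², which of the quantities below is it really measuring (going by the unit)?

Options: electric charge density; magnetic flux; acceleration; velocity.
magnetic flux

magnetic flux density should have units dimensionally equivalent to kg / (A * s^2) (e.g. T).
The given unit 'T·m²' reduces to kg * m^2 / (A * s^2). Of the listed options, that is the dimensionality of magnetic flux.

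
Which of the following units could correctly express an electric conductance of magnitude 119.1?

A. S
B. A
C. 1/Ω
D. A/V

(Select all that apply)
A, C, D

electric conductance has SI base units: A^2 * s^3 / (kg * m^2)

Checking each option against A^2 * s^3 / (kg * m^2):
  A. S: ✓ matches
  B. A: ✗ does not match
  C. 1/Ω: ✓ matches
  D. A/V: ✓ matches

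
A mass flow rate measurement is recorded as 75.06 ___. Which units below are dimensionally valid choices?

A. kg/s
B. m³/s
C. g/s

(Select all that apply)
A, C

mass flow rate has SI base units: kg / s

Checking each option against kg / s:
  A. kg/s: ✓ matches
  B. m³/s: ✗ does not match
  C. g/s: ✓ matches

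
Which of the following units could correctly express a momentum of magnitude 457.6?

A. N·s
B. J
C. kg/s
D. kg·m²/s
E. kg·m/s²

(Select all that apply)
A

momentum has SI base units: kg * m / s

Checking each option against kg * m / s:
  A. N·s: ✓ matches
  B. J: ✗ does not match
  C. kg/s: ✗ does not match
  D. kg·m²/s: ✗ does not match
  E. kg·m/s²: ✗ does not match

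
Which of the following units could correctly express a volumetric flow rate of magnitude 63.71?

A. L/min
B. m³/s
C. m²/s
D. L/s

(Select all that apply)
A, B, D

volumetric flow rate has SI base units: m^3 / s

Checking each option against m^3 / s:
  A. L/min: ✓ matches
  B. m³/s: ✓ matches
  C. m²/s: ✗ does not match
  D. L/s: ✓ matches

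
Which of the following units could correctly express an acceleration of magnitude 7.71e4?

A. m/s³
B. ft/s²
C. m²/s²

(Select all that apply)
B

acceleration has SI base units: m / s^2

Checking each option against m / s^2:
  A. m/s³: ✗ does not match
  B. ft/s²: ✓ matches
  C. m²/s²: ✗ does not match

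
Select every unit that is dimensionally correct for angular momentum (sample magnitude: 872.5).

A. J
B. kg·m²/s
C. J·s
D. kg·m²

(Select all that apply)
B, C

angular momentum has SI base units: kg * m^2 / s

Checking each option against kg * m^2 / s:
  A. J: ✗ does not match
  B. kg·m²/s: ✓ matches
  C. J·s: ✓ matches
  D. kg·m²: ✗ does not match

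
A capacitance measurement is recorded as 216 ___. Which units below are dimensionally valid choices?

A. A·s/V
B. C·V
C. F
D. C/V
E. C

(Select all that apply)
A, C, D

capacitance has SI base units: A^2 * s^4 / (kg * m^2)

Checking each option against A^2 * s^4 / (kg * m^2):
  A. A·s/V: ✓ matches
  B. C·V: ✗ does not match
  C. F: ✓ matches
  D. C/V: ✓ matches
  E. C: ✗ does not match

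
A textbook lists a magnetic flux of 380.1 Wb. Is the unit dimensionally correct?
Yes

magnetic flux has SI base units: kg * m^2 / (A * s^2)
Wb reduces to the same SI base units, so it is a valid unit for magnetic flux.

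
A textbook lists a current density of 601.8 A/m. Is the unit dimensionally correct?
No

current density has SI base units: A / m^2
A/m does NOT reduce to A / m^2; a valid unit for current density would be e.g. A/m².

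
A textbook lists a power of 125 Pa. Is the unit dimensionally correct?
No

power has SI base units: kg * m^2 / s^3
Pa does NOT reduce to kg * m^2 / s^3; a valid unit for power would be e.g. W.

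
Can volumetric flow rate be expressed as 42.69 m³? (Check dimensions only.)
No

volumetric flow rate has SI base units: m^3 / s
m³ does NOT reduce to m^3 / s; a valid unit for volumetric flow rate would be e.g. m³/s.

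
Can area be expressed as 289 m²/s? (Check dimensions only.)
No

area has SI base units: m^2
m²/s does NOT reduce to m^2; a valid unit for area would be e.g. m².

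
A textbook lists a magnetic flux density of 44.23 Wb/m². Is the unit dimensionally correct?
Yes

magnetic flux density has SI base units: kg / (A * s^2)
Wb/m² reduces to the same SI base units, so it is a valid unit for magnetic flux density.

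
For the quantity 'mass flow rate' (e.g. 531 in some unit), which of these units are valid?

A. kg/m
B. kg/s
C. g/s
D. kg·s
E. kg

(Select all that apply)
B, C

mass flow rate has SI base units: kg / s

Checking each option against kg / s:
  A. kg/m: ✗ does not match
  B. kg/s: ✓ matches
  C. g/s: ✓ matches
  D. kg·s: ✗ does not match
  E. kg: ✗ does not match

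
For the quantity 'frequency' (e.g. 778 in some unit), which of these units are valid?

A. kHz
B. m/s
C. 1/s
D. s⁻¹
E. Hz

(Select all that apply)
A, C, D, E

frequency has SI base units: 1 / s

Checking each option against 1 / s:
  A. kHz: ✓ matches
  B. m/s: ✗ does not match
  C. 1/s: ✓ matches
  D. s⁻¹: ✓ matches
  E. Hz: ✓ matches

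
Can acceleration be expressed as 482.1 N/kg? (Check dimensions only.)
Yes

acceleration has SI base units: m / s^2
N/kg reduces to the same SI base units, so it is a valid unit for acceleration.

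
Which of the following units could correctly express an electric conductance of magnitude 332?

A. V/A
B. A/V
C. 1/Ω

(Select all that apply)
B, C

electric conductance has SI base units: A^2 * s^3 / (kg * m^2)

Checking each option against A^2 * s^3 / (kg * m^2):
  A. V/A: ✗ does not match
  B. A/V: ✓ matches
  C. 1/Ω: ✓ matches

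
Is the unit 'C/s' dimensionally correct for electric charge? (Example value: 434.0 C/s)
No

electric charge has SI base units: A * s
C/s does NOT reduce to A * s; a valid unit for electric charge would be e.g. C.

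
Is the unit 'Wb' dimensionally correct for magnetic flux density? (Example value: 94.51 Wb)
No

magnetic flux density has SI base units: kg / (A * s^2)
Wb does NOT reduce to kg / (A * s^2); a valid unit for magnetic flux density would be e.g. T.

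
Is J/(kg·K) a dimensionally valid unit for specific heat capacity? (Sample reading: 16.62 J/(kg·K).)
Yes

specific heat capacity has SI base units: m^2 / (s^2 * K)
J/(kg·K) reduces to the same SI base units, so it is a valid unit for specific heat capacity.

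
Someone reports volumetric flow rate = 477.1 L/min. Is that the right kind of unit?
Yes

volumetric flow rate has SI base units: m^3 / s
L/min reduces to the same SI base units, so it is a valid unit for volumetric flow rate.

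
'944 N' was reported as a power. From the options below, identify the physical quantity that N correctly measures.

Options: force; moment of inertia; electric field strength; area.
force

power should have units dimensionally equivalent to kg * m^2 / s^3 (e.g. W).
The given unit 'N' reduces to kg * m / s^2. Of the listed options, that is the dimensionality of force.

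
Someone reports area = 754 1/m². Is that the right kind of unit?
No

area has SI base units: m^2
1/m² does NOT reduce to m^2; a valid unit for area would be e.g. m².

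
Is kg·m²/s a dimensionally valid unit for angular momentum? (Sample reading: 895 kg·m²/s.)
Yes

angular momentum has SI base units: kg * m^2 / s
kg·m²/s reduces to the same SI base units, so it is a valid unit for angular momentum.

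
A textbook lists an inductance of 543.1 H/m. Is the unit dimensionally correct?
No

inductance has SI base units: kg * m^2 / (A^2 * s^2)
H/m does NOT reduce to kg * m^2 / (A^2 * s^2); a valid unit for inductance would be e.g. H.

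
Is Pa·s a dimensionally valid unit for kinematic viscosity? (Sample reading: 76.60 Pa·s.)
No

kinematic viscosity has SI base units: m^2 / s
Pa·s does NOT reduce to m^2 / s; a valid unit for kinematic viscosity would be e.g. m²/s.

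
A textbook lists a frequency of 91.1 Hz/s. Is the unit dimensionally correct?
No

frequency has SI base units: 1 / s
Hz/s does NOT reduce to 1 / s; a valid unit for frequency would be e.g. Hz.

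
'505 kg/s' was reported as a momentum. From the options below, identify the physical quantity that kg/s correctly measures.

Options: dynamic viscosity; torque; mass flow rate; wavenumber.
mass flow rate

momentum should have units dimensionally equivalent to kg * m / s (e.g. kg·m/s).
The given unit 'kg/s' reduces to kg / s. Of the listed options, that is the dimensionality of mass flow rate.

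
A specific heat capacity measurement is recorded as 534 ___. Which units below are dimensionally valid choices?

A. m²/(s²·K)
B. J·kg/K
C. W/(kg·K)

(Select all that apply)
A

specific heat capacity has SI base units: m^2 / (s^2 * K)

Checking each option against m^2 / (s^2 * K):
  A. m²/(s²·K): ✓ matches
  B. J·kg/K: ✗ does not match
  C. W/(kg·K): ✗ does not match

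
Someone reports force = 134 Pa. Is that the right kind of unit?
No

force has SI base units: kg * m / s^2
Pa does NOT reduce to kg * m / s^2; a valid unit for force would be e.g. N.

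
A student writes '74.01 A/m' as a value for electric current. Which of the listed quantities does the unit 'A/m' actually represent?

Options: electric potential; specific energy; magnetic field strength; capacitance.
magnetic field strength

electric current should have units dimensionally equivalent to A (e.g. A).
The given unit 'A/m' reduces to A / m. Of the listed options, that is the dimensionality of magnetic field strength.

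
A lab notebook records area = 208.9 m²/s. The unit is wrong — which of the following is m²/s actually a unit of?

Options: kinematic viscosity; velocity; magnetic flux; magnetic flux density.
kinematic viscosity

area should have units dimensionally equivalent to m^2 (e.g. m²).
The given unit 'm²/s' reduces to m^2 / s. Of the listed options, that is the dimensionality of kinematic viscosity.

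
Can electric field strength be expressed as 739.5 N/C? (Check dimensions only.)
Yes

electric field strength has SI base units: kg * m / (A * s^3)
N/C reduces to the same SI base units, so it is a valid unit for electric field strength.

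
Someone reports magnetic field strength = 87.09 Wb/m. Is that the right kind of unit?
No

magnetic field strength has SI base units: A / m
Wb/m does NOT reduce to A / m; a valid unit for magnetic field strength would be e.g. A/m.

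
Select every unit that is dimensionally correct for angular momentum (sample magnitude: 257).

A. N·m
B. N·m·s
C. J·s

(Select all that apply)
B, C

angular momentum has SI base units: kg * m^2 / s

Checking each option against kg * m^2 / s:
  A. N·m: ✗ does not match
  B. N·m·s: ✓ matches
  C. J·s: ✓ matches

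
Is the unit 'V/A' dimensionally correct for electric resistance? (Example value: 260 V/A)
Yes

electric resistance has SI base units: kg * m^2 / (A^2 * s^3)
V/A reduces to the same SI base units, so it is a valid unit for electric resistance.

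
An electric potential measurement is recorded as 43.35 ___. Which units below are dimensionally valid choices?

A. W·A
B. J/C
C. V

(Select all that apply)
B, C

electric potential has SI base units: kg * m^2 / (A * s^3)

Checking each option against kg * m^2 / (A * s^3):
  A. W·A: ✗ does not match
  B. J/C: ✓ matches
  C. V: ✓ matches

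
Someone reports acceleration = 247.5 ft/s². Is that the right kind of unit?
Yes

acceleration has SI base units: m / s^2
ft/s² reduces to the same SI base units, so it is a valid unit for acceleration.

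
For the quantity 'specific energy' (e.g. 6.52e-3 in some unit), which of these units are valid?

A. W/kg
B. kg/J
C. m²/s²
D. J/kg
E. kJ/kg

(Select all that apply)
C, D, E

specific energy has SI base units: m^2 / s^2

Checking each option against m^2 / s^2:
  A. W/kg: ✗ does not match
  B. kg/J: ✗ does not match
  C. m²/s²: ✓ matches
  D. J/kg: ✓ matches
  E. kJ/kg: ✓ matches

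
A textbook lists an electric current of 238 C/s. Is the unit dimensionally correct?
Yes

electric current has SI base units: A
C/s reduces to the same SI base units, so it is a valid unit for electric current.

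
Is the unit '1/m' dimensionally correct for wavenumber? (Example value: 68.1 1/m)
Yes

wavenumber has SI base units: 1 / m
1/m reduces to the same SI base units, so it is a valid unit for wavenumber.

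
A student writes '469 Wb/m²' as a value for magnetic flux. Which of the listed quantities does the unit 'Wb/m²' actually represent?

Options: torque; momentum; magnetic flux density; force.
magnetic flux density

magnetic flux should have units dimensionally equivalent to kg * m^2 / (A * s^2) (e.g. Wb).
The given unit 'Wb/m²' reduces to kg / (A * s^2). Of the listed options, that is the dimensionality of magnetic flux density.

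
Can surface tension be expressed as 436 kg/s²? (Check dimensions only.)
Yes

surface tension has SI base units: kg / s^2
kg/s² reduces to the same SI base units, so it is a valid unit for surface tension.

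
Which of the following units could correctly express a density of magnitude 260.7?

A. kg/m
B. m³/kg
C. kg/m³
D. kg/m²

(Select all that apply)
C

density has SI base units: kg / m^3

Checking each option against kg / m^3:
  A. kg/m: ✗ does not match
  B. m³/kg: ✗ does not match
  C. kg/m³: ✓ matches
  D. kg/m²: ✗ does not match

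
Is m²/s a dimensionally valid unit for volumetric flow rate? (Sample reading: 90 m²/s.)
No

volumetric flow rate has SI base units: m^3 / s
m²/s does NOT reduce to m^3 / s; a valid unit for volumetric flow rate would be e.g. m³/s.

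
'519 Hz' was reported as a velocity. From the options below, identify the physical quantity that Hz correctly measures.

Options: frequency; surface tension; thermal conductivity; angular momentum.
frequency

velocity should have units dimensionally equivalent to m / s (e.g. m/s).
The given unit 'Hz' reduces to 1 / s. Of the listed options, that is the dimensionality of frequency.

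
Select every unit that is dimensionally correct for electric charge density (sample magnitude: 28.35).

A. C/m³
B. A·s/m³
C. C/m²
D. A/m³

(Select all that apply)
A, B

electric charge density has SI base units: A * s / m^3

Checking each option against A * s / m^3:
  A. C/m³: ✓ matches
  B. A·s/m³: ✓ matches
  C. C/m²: ✗ does not match
  D. A/m³: ✗ does not match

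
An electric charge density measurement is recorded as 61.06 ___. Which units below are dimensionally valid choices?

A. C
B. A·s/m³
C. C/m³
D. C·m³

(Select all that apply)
B, C

electric charge density has SI base units: A * s / m^3

Checking each option against A * s / m^3:
  A. C: ✗ does not match
  B. A·s/m³: ✓ matches
  C. C/m³: ✓ matches
  D. C·m³: ✗ does not match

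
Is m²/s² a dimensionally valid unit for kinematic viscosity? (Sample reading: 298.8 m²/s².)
No

kinematic viscosity has SI base units: m^2 / s
m²/s² does NOT reduce to m^2 / s; a valid unit for kinematic viscosity would be e.g. m²/s.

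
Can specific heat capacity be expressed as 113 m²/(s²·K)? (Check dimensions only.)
Yes

specific heat capacity has SI base units: m^2 / (s^2 * K)
m²/(s²·K) reduces to the same SI base units, so it is a valid unit for specific heat capacity.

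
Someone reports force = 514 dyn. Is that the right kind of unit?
Yes

force has SI base units: kg * m / s^2
dyn reduces to the same SI base units, so it is a valid unit for force.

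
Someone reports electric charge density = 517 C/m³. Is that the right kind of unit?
Yes

electric charge density has SI base units: A * s / m^3
C/m³ reduces to the same SI base units, so it is a valid unit for electric charge density.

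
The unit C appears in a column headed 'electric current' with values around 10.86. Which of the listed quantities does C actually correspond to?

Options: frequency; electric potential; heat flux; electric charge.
electric charge

electric current should have units dimensionally equivalent to A (e.g. A).
The given unit 'C' reduces to A * s. Of the listed options, that is the dimensionality of electric charge.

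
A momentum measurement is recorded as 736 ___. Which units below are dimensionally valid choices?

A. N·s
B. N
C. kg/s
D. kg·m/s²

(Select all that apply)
A

momentum has SI base units: kg * m / s

Checking each option against kg * m / s:
  A. N·s: ✓ matches
  B. N: ✗ does not match
  C. kg/s: ✗ does not match
  D. kg·m/s²: ✗ does not match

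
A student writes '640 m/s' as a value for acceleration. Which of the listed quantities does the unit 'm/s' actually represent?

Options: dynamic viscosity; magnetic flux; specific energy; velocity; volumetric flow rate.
velocity

acceleration should have units dimensionally equivalent to m / s^2 (e.g. m/s²).
The given unit 'm/s' reduces to m / s. Of the listed options, that is the dimensionality of velocity.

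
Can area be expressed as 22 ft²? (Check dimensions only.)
Yes

area has SI base units: m^2
ft² reduces to the same SI base units, so it is a valid unit for area.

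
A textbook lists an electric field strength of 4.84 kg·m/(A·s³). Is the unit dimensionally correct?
Yes

electric field strength has SI base units: kg * m / (A * s^3)
kg·m/(A·s³) reduces to the same SI base units, so it is a valid unit for electric field strength.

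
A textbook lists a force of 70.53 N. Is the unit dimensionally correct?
Yes

force has SI base units: kg * m / s^2
N reduces to the same SI base units, so it is a valid unit for force.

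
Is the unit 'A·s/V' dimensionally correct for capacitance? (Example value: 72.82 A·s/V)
Yes

capacitance has SI base units: A^2 * s^4 / (kg * m^2)
A·s/V reduces to the same SI base units, so it is a valid unit for capacitance.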